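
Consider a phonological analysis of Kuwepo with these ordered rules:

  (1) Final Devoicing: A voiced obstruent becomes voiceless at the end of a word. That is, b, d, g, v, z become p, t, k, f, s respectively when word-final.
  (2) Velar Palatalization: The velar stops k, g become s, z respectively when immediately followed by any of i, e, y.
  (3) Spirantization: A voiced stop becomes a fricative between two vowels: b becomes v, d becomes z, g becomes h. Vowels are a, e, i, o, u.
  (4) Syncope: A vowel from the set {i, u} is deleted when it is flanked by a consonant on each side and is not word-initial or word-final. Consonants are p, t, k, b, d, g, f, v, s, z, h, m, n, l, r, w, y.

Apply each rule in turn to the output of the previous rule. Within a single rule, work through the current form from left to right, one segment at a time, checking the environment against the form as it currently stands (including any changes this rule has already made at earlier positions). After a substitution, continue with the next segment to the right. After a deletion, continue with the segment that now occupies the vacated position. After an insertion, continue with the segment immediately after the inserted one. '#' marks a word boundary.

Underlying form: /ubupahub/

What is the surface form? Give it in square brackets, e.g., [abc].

[uvpahp]

(1) Final Devoicing: [ubupahub] → [ubupahup]
(2) Velar Palatalization: no change — [ubupahup]
(3) Spirantization: [ubupahup] → [uvupahup]
(4) Syncope: [uvupahup] → [uvpahp]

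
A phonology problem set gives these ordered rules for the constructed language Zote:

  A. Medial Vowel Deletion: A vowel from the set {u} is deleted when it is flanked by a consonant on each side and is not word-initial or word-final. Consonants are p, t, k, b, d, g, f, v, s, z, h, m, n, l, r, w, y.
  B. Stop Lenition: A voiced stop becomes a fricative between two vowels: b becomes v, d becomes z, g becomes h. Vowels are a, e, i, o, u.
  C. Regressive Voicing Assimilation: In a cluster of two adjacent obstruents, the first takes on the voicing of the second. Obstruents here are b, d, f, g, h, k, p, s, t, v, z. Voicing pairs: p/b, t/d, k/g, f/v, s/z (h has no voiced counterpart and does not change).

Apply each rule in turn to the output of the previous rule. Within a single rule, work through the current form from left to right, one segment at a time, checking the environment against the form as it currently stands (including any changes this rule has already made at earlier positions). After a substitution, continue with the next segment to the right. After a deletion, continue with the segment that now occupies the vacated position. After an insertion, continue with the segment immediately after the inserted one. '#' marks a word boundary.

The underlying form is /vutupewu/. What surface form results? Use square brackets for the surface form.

[ftpewu]

A Medial Vowel Deletion: [vutupewu] → [vtpewu]
B Stop Lenition: no change — [vtpewu]
C Regressive Voicing Assimilation: [vtpewu] → [ftpewu]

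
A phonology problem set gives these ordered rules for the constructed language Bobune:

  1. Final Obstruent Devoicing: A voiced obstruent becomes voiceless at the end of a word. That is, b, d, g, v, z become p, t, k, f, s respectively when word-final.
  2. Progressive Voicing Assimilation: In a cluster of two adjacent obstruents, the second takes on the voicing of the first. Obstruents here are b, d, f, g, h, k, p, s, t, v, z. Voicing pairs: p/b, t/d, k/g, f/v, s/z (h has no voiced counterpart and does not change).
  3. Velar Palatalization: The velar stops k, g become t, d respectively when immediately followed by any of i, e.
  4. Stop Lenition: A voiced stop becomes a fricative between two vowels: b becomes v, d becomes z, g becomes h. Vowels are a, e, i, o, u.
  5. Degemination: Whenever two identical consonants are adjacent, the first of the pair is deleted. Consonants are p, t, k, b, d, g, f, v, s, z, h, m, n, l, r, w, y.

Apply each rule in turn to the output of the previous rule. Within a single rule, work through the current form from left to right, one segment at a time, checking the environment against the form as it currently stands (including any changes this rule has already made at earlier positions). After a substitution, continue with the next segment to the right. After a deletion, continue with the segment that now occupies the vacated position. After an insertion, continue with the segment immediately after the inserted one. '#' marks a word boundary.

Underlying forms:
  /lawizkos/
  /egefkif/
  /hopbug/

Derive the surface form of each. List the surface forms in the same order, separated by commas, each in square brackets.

/lawizkos/:
  1 Final Obstruent Devoicing: no change — [lawizkos]
  2 Progressive Voicing Assimilation: [lawizkos] → [lawizgos]
  3 Velar Palatalization: no change — [lawizgos]
  4 Stop Lenition: no change — [lawizgos]
  5 Degemination: no change — [lawizgos]
/egefkif/:
  1 Final Obstruent Devoicing: no change — [egefkif]
  2 Progressive Voicing Assimilation: no change — [egefkif]
  3 Velar Palatalization: [egefkif] → [edeftif]
  4 Stop Lenition: [edeftif] → [ezeftif]
  5 Degemination: no change — [ezeftif]
/hopbug/:
  1 Final Obstruent Devoicing: [hopbug] → [hopbuk]
  2 Progressive Voicing Assimilation: [hopbuk] → [hoppuk]
  3 Velar Palatalization: no change — [hoppuk]
  4 Stop Lenition: no change — [hoppuk]
  5 Degemination: [hoppuk] → [hopuk]

[lawizgos], [ezeftif], [hopuk]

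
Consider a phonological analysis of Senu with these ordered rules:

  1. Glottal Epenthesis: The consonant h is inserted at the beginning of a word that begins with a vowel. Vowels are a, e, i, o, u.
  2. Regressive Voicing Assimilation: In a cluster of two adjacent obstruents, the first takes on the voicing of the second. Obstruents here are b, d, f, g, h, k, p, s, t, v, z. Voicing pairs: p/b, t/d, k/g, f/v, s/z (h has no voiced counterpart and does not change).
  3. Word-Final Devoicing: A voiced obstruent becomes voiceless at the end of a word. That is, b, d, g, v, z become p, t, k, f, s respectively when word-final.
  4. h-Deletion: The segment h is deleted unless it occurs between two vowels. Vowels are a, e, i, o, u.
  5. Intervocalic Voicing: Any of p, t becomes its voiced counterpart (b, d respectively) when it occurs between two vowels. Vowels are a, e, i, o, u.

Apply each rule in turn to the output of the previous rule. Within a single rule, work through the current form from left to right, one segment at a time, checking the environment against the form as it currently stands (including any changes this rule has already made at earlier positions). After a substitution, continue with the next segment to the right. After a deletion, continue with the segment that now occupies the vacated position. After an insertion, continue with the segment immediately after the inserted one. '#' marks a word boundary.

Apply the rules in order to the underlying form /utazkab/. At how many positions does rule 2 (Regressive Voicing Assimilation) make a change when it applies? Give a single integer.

1

1 Glottal Epenthesis: [utazkab] → [hutazkab]
2 Regressive Voicing Assimilation: [hutazkab] → [hutaskab]
3 Word-Final Devoicing: [hutaskab] → [hutaskap]
4 h-Deletion: [hutaskap] → [utaskap]
5 Intervocalic Voicing: [utaskap] → [udaskap]
Rule 2 changed 1 position(s).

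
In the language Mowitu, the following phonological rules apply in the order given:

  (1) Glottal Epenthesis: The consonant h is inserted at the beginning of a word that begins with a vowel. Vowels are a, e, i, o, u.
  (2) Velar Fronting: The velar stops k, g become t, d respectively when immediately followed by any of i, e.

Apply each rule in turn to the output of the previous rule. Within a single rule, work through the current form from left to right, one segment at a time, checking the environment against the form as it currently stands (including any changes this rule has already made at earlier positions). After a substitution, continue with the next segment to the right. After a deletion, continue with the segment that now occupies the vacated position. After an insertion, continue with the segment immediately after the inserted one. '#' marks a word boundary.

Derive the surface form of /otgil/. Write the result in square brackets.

(1) Glottal Epenthesis: [otgil] → [hotgil]
(2) Velar Fronting: [hotgil] → [hotdil]

[hotdil]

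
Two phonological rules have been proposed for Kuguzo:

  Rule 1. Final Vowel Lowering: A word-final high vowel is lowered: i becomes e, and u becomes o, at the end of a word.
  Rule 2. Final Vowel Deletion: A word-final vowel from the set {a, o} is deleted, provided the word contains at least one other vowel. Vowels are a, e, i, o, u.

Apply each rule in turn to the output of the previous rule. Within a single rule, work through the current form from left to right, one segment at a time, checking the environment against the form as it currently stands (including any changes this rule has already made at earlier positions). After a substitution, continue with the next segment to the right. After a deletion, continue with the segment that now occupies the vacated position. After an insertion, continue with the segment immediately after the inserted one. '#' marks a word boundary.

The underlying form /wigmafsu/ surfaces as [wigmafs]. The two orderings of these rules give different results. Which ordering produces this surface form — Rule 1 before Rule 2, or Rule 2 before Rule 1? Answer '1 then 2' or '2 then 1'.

Order 1 then 2:
  1 Final Vowel Lowering: [wigmafsu] → [wigmafso]
  2 Final Vowel Deletion: [wigmafso] → [wigmafs]
  result: [wigmafs]
Order 2 then 1:
  2 Final Vowel Deletion: no change — [wigmafsu]
  1 Final Vowel Lowering: [wigmafsu] → [wigmafso]
  result: [wigmafso]

1 then 2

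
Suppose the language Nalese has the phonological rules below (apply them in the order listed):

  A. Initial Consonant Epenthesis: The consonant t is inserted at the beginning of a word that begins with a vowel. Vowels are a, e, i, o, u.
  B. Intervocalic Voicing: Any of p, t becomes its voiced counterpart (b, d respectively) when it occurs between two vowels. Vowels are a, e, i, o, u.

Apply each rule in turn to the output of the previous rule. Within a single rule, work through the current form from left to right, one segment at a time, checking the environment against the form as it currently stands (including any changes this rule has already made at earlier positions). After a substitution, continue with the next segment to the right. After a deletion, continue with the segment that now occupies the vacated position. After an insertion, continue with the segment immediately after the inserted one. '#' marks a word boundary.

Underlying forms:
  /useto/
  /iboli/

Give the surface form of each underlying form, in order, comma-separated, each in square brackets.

/useto/:
  A Initial Consonant Epenthesis: [useto] → [tuseto]
  B Intervocalic Voicing: [tuseto] → [tusedo]
/iboli/:
  A Initial Consonant Epenthesis: [iboli] → [tiboli]
  B Intervocalic Voicing: no change — [tiboli]

[tusedo], [tiboli]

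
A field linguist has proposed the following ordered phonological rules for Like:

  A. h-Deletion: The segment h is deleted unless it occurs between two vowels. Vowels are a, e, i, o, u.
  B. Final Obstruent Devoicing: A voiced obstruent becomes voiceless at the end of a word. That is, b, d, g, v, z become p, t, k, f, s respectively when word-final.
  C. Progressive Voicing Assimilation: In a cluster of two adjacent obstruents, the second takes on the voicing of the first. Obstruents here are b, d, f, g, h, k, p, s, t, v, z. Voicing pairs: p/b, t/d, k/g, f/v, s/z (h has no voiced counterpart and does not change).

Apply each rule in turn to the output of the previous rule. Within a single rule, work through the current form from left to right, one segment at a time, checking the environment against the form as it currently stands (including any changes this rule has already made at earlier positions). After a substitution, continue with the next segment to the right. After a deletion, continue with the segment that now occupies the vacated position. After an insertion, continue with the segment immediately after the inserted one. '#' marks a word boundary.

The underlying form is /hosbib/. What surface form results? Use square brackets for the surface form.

A h-Deletion: [hosbib] → [osbib]
B Final Obstruent Devoicing: [osbib] → [osbip]
C Progressive Voicing Assimilation: [osbip] → [ospip]

[ospip]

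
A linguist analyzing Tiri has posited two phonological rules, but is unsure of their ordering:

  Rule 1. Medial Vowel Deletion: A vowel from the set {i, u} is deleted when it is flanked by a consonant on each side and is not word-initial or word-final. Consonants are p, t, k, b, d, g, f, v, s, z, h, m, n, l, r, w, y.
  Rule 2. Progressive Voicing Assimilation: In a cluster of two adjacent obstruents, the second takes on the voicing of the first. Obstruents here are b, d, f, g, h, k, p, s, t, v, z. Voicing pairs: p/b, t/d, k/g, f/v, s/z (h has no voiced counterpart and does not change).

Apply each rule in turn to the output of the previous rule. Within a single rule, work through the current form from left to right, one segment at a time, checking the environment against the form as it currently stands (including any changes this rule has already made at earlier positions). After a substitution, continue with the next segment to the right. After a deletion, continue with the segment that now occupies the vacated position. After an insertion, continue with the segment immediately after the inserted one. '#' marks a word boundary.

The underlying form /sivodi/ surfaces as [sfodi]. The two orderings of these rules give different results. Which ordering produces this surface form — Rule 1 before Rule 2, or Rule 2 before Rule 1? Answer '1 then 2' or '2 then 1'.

1 then 2

Order 1 then 2:
  1 Medial Vowel Deletion: [sivodi] → [svodi]
  2 Progressive Voicing Assimilation: [svodi] → [sfodi]
  result: [sfodi]
Order 2 then 1:
  2 Progressive Voicing Assimilation: no change — [sivodi]
  1 Medial Vowel Deletion: [sivodi] → [svodi]
  result: [svodi]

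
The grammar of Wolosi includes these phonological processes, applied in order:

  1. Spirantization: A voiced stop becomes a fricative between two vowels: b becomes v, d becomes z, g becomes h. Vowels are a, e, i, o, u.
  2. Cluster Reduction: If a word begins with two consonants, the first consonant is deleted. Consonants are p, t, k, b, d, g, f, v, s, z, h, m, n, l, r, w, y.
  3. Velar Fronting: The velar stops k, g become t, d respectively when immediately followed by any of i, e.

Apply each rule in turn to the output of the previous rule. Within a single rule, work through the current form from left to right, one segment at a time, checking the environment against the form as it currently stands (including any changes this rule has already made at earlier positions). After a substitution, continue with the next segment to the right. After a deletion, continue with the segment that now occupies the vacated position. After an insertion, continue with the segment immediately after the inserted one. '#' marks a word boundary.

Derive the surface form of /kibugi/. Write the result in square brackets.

[tivuhi]

1 Spirantization: [kibugi] → [kivuhi]
2 Cluster Reduction: no change — [kivuhi]
3 Velar Fronting: [kivuhi] → [tivuhi]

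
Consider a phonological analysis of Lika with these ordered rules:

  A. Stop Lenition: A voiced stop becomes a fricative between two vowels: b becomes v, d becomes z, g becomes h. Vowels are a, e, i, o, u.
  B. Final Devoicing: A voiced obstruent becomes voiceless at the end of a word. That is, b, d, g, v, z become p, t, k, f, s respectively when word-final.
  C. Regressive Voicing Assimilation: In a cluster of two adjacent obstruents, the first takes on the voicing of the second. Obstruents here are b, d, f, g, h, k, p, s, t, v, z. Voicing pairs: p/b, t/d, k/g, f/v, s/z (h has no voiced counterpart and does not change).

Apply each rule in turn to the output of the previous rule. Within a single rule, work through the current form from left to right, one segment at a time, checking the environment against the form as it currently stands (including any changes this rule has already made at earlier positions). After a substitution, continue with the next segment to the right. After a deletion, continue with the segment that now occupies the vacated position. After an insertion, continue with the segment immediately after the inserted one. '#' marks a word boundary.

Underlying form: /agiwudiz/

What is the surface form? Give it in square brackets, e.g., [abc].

[ahiwuzis]

A Stop Lenition: [agiwudiz] → [ahiwuziz]
B Final Devoicing: [ahiwuziz] → [ahiwuzis]
C Regressive Voicing Assimilation: no change — [ahiwuzis]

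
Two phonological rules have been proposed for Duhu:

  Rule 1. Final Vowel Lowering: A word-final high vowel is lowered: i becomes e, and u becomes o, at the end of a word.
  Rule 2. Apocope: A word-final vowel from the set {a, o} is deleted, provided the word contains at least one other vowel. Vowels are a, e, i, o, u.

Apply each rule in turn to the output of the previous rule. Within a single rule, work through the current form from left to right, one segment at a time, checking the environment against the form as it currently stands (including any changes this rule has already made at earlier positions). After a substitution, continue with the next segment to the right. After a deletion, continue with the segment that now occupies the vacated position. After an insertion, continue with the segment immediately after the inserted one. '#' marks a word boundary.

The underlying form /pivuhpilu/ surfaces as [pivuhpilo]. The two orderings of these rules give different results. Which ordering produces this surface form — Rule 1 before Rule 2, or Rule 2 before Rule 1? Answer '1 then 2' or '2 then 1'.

2 then 1

Order 1 then 2:
  1 Final Vowel Lowering: [pivuhpilu] → [pivuhpilo]
  2 Apocope: [pivuhpilo] → [pivuhpil]
  result: [pivuhpil]
Order 2 then 1:
  2 Apocope: no change — [pivuhpilu]
  1 Final Vowel Lowering: [pivuhpilu] → [pivuhpilo]
  result: [pivuhpilo]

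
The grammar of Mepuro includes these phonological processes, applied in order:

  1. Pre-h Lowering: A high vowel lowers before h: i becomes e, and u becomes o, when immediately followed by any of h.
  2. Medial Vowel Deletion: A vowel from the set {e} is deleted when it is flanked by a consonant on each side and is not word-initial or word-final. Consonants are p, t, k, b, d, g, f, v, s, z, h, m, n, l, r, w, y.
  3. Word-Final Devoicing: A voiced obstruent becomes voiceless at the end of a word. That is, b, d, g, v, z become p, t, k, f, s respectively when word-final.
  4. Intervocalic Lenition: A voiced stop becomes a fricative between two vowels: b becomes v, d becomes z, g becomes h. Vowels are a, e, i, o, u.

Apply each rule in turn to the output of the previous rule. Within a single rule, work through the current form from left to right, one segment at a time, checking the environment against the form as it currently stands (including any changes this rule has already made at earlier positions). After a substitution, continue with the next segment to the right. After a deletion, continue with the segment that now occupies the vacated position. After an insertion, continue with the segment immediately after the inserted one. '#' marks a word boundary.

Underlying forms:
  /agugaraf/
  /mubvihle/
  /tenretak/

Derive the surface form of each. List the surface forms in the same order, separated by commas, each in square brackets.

/agugaraf/:
  1 Pre-h Lowering: no change — [agugaraf]
  2 Medial Vowel Deletion: no change — [agugaraf]
  3 Word-Final Devoicing: no change — [agugaraf]
  4 Intervocalic Lenition: [agugaraf] → [ahuharaf]
/mubvihle/:
  1 Pre-h Lowering: [mubvihle] → [mubvehle]
  2 Medial Vowel Deletion: [mubvehle] → [mubvhle]
  3 Word-Final Devoicing: no change — [mubvhle]
  4 Intervocalic Lenition: no change — [mubvhle]
/tenretak/:
  1 Pre-h Lowering: no change — [tenretak]
  2 Medial Vowel Deletion: [tenretak] → [tnrtak]
  3 Word-Final Devoicing: no change — [tnrtak]
  4 Intervocalic Lenition: no change — [tnrtak]

[ahuharaf], [mubvhle], [tnrtak]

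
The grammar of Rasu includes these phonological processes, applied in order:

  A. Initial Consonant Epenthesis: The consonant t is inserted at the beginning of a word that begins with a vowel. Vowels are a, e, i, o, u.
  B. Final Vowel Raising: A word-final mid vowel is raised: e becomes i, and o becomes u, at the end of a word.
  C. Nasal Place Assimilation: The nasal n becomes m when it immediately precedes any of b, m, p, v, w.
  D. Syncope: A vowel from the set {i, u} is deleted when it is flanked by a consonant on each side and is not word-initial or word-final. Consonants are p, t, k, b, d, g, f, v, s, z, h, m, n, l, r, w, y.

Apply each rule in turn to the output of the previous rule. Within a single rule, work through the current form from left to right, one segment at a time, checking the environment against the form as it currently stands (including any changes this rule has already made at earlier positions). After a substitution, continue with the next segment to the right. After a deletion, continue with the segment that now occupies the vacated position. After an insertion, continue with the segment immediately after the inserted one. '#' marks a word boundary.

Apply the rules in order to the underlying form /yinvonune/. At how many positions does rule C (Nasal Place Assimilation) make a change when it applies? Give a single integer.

A Initial Consonant Epenthesis: no change — [yinvonune]
B Final Vowel Raising: [yinvonune] → [yinvonuni]
C Nasal Place Assimilation: [yinvonuni] → [yimvonuni]
D Syncope: [yimvonuni] → [ymvonni]
Rule C changed 1 position(s).

1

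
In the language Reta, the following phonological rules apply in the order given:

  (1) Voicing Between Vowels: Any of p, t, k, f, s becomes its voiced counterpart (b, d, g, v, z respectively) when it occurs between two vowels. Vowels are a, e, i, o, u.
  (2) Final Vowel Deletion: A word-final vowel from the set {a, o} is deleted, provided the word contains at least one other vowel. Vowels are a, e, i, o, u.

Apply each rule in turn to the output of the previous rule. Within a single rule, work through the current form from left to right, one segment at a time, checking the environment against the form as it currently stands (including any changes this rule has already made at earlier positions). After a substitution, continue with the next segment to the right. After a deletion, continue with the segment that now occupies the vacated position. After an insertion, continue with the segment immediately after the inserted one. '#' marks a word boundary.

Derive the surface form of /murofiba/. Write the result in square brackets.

(1) Voicing Between Vowels: [murofiba] → [muroviba]
(2) Final Vowel Deletion: [muroviba] → [murovib]

[murovib]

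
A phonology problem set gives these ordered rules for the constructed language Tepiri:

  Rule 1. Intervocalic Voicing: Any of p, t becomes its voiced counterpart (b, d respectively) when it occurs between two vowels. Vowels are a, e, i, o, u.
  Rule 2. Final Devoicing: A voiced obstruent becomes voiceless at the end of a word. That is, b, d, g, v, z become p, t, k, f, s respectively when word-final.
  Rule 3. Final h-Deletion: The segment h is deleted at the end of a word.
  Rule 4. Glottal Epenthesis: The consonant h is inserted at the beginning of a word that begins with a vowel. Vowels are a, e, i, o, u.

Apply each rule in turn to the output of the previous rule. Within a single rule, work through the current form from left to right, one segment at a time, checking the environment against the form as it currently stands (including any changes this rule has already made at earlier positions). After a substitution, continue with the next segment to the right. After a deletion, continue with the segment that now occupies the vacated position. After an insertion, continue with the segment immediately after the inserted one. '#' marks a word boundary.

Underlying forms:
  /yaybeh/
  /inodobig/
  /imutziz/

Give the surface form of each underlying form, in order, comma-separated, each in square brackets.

[yaybe], [hinodobik], [himutzis]

/yaybeh/:
  Rule 1 Intervocalic Voicing: no change — [yaybeh]
  Rule 2 Final Devoicing: no change — [yaybeh]
  Rule 3 Final h-Deletion: [yaybeh] → [yaybe]
  Rule 4 Glottal Epenthesis: no change — [yaybe]
/inodobig/:
  Rule 1 Intervocalic Voicing: no change — [inodobig]
  Rule 2 Final Devoicing: [inodobig] → [inodobik]
  Rule 3 Final h-Deletion: no change — [inodobik]
  Rule 4 Glottal Epenthesis: [inodobik] → [hinodobik]
/imutziz/:
  Rule 1 Intervocalic Voicing: no change — [imutziz]
  Rule 2 Final Devoicing: [imutziz] → [imutzis]
  Rule 3 Final h-Deletion: no change — [imutzis]
  Rule 4 Glottal Epenthesis: [imutzis] → [himutzis]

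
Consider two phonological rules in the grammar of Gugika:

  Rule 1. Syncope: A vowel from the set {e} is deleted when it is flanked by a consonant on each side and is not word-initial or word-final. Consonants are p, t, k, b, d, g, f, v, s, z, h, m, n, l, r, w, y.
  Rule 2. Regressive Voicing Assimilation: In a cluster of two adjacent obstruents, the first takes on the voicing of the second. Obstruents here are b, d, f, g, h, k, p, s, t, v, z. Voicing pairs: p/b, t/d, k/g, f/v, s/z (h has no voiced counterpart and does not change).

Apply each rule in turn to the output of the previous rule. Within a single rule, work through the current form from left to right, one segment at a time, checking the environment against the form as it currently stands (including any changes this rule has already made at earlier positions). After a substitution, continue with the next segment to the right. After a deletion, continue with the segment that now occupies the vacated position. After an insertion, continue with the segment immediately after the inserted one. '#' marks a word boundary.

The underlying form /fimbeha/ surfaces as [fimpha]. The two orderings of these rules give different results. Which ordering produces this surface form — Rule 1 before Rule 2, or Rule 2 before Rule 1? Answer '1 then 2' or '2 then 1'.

1 then 2

Order 1 then 2:
  1 Syncope: [fimbeha] → [fimbha]
  2 Regressive Voicing Assimilation: [fimbha] → [fimpha]
  result: [fimpha]
Order 2 then 1:
  2 Regressive Voicing Assimilation: no change — [fimbeha]
  1 Syncope: [fimbeha] → [fimbha]
  result: [fimbha]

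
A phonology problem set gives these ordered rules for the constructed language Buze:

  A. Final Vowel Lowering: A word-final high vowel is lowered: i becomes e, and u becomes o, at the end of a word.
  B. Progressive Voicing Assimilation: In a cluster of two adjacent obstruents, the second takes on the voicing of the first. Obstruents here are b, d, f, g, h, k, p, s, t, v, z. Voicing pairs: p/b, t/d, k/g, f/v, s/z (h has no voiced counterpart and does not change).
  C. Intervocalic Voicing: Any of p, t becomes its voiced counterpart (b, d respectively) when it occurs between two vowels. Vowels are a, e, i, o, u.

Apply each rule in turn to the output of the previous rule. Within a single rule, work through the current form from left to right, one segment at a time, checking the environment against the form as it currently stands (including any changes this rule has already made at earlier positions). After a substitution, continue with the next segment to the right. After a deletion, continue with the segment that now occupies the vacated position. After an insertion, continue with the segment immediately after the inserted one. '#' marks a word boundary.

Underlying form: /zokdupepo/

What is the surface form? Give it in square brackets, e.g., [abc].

A Final Vowel Lowering: no change — [zokdupepo]
B Progressive Voicing Assimilation: [zokdupepo] → [zoktupepo]
C Intervocalic Voicing: [zoktupepo] → [zoktubebo]

[zoktubebo]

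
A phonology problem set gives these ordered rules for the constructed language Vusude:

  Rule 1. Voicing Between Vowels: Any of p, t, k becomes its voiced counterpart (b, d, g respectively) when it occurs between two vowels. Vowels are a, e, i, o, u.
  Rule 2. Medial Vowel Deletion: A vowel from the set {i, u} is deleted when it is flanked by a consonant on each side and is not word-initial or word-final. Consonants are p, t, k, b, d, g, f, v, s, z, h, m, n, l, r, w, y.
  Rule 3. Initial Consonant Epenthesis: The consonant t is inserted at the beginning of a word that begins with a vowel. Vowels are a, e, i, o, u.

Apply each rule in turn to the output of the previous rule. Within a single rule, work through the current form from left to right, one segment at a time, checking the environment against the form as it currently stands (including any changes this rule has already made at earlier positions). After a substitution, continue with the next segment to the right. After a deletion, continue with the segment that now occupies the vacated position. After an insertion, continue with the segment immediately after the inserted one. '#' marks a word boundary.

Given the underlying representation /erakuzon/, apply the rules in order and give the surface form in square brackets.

[teragzon]

Rule 1 Voicing Between Vowels: [erakuzon] → [eraguzon]
Rule 2 Medial Vowel Deletion: [eraguzon] → [eragzon]
Rule 3 Initial Consonant Epenthesis: [eragzon] → [teragzon]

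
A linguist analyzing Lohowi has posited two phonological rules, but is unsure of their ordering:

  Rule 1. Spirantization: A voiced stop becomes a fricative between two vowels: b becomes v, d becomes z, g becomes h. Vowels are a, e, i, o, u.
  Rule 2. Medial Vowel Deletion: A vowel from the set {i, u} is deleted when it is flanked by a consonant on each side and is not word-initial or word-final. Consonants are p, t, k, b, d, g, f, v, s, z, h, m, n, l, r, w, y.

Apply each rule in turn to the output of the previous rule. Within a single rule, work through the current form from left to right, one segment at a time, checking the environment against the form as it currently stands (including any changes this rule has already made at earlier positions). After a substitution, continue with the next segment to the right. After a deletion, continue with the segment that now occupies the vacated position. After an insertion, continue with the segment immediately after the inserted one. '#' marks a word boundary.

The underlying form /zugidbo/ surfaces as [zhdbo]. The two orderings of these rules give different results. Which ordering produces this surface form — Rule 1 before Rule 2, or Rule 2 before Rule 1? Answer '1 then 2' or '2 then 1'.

Order 1 then 2:
  1 Spirantization: [zugidbo] → [zuhidbo]
  2 Medial Vowel Deletion: [zuhidbo] → [zhdbo]
  result: [zhdbo]
Order 2 then 1:
  2 Medial Vowel Deletion: [zugidbo] → [zgdbo]
  1 Spirantization: no change — [zgdbo]
  result: [zgdbo]

1 then 2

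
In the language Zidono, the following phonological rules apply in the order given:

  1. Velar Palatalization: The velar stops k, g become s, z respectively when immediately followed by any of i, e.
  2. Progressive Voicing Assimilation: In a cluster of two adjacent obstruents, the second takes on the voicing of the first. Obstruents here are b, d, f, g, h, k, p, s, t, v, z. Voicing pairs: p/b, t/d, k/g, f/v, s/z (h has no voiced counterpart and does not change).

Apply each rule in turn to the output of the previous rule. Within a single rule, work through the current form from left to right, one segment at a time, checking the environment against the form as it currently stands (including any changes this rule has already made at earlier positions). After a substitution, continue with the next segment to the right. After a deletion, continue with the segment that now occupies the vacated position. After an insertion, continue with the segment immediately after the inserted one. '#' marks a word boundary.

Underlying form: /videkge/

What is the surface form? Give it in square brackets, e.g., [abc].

1 Velar Palatalization: [videkge] → [videkze]
2 Progressive Voicing Assimilation: [videkze] → [videkse]

[videkse]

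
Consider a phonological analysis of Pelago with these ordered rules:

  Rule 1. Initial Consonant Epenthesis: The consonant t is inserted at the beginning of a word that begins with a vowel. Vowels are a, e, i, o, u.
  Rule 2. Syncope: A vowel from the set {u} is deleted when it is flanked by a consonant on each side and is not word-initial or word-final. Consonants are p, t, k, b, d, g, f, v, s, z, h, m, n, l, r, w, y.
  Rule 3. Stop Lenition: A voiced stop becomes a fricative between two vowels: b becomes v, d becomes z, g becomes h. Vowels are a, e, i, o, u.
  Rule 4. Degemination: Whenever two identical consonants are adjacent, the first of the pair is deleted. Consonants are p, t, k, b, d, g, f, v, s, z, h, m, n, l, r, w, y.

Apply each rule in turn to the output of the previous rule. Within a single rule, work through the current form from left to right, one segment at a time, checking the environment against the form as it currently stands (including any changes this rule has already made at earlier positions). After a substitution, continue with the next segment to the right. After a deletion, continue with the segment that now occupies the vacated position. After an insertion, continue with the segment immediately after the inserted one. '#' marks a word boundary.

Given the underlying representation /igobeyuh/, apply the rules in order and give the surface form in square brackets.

Rule 1 Initial Consonant Epenthesis: [igobeyuh] → [tigobeyuh]
Rule 2 Syncope: [tigobeyuh] → [tigobeyh]
Rule 3 Stop Lenition: [tigobeyh] → [tihoveyh]
Rule 4 Degemination: no change — [tihoveyh]

[tihoveyh]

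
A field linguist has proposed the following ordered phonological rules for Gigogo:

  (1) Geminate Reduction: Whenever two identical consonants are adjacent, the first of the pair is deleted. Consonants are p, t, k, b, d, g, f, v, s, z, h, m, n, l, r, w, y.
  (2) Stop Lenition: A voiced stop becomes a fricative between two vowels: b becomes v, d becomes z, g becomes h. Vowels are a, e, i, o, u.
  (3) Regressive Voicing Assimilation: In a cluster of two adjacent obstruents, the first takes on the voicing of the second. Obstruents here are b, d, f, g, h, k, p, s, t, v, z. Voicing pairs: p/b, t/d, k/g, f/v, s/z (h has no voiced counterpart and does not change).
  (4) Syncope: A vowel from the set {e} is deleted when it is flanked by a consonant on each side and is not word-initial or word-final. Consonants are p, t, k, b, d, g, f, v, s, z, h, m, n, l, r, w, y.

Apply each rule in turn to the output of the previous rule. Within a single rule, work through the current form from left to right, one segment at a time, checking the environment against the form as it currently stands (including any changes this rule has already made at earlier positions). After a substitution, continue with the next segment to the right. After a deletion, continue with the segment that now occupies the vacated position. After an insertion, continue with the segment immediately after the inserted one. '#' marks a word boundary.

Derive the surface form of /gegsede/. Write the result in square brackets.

[gksze]

(1) Geminate Reduction: no change — [gegsede]
(2) Stop Lenition: [gegsede] → [gegseze]
(3) Regressive Voicing Assimilation: [gegseze] → [gekseze]
(4) Syncope: [gekseze] → [gksze]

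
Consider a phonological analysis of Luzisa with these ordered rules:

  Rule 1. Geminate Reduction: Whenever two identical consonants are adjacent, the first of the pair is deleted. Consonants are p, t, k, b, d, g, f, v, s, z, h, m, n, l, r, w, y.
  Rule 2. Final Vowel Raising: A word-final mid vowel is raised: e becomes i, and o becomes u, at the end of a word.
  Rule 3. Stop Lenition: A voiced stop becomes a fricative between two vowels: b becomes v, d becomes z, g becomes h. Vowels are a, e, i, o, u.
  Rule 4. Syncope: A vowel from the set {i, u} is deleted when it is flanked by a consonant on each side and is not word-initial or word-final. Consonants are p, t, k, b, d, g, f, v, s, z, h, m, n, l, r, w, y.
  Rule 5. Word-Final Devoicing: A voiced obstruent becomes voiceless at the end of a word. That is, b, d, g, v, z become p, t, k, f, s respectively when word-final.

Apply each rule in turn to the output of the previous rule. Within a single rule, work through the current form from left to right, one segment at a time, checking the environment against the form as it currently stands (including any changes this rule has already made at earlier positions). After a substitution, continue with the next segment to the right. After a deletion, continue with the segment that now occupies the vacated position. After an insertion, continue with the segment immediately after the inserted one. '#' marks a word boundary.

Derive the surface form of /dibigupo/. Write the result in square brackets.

Rule 1 Geminate Reduction: no change — [dibigupo]
Rule 2 Final Vowel Raising: [dibigupo] → [dibigupu]
Rule 3 Stop Lenition: [dibigupu] → [divihupu]
Rule 4 Syncope: [divihupu] → [dvhpu]
Rule 5 Word-Final Devoicing: no change — [dvhpu]

[dvhpu]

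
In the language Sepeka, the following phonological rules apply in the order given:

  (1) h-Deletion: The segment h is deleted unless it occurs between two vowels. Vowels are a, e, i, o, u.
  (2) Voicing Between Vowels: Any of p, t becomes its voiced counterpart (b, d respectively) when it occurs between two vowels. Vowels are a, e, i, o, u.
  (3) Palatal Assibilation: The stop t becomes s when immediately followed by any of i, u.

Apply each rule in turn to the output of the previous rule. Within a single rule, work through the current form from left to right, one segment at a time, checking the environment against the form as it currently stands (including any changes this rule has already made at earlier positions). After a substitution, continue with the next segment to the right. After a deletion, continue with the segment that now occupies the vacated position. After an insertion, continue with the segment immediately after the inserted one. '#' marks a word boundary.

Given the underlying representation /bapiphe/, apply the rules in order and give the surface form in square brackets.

(1) h-Deletion: [bapiphe] → [bapipe]
(2) Voicing Between Vowels: [bapipe] → [babibe]
(3) Palatal Assibilation: no change — [babibe]

[babibe]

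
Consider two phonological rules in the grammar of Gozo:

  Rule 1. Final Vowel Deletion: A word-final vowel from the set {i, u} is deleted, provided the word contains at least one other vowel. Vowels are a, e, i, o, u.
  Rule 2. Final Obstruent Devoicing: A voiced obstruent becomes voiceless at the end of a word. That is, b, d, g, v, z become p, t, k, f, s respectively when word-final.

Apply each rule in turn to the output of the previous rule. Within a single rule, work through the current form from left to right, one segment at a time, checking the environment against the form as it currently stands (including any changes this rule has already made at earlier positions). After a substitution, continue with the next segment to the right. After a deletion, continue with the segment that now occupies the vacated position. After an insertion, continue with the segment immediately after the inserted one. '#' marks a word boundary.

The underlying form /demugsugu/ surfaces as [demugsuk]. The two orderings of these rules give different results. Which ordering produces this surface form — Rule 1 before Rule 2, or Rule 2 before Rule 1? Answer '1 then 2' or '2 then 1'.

Order 1 then 2:
  1 Final Vowel Deletion: [demugsugu] → [demugsug]
  2 Final Obstruent Devoicing: [demugsug] → [demugsuk]
  result: [demugsuk]
Order 2 then 1:
  2 Final Obstruent Devoicing: no change — [demugsugu]
  1 Final Vowel Deletion: [demugsugu] → [demugsug]
  result: [demugsug]

1 then 2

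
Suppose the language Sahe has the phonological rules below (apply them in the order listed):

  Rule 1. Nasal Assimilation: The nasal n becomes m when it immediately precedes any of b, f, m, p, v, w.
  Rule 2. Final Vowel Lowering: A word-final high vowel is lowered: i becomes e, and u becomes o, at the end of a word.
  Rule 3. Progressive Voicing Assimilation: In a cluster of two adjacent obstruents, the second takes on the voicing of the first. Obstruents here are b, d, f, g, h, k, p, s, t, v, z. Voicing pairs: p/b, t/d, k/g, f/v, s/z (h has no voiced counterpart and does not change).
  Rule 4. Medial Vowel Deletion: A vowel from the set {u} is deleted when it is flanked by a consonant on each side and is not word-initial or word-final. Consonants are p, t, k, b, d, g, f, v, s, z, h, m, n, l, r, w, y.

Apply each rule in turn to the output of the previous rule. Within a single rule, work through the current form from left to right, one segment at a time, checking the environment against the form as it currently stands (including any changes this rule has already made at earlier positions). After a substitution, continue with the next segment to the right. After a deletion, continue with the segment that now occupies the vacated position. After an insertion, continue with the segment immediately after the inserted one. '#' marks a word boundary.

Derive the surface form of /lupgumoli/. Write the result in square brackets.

Rule 1 Nasal Assimilation: no change — [lupgumoli]
Rule 2 Final Vowel Lowering: [lupgumoli] → [lupgumole]
Rule 3 Progressive Voicing Assimilation: [lupgumole] → [lupkumole]
Rule 4 Medial Vowel Deletion: [lupkumole] → [lpkmole]

[lpkmole]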